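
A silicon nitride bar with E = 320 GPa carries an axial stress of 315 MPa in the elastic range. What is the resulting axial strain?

ε = σ/E = 315 / 320000 = 9.84×10⁻⁴.

9.84×10⁻⁴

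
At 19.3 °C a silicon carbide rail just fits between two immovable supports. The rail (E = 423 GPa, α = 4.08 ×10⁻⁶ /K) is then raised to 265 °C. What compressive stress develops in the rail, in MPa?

ΔT = 245.7 K. Constrained thermal stress σ = E·α·ΔT = 423.0×10³ MPa × 4.08×10⁻⁶ × 245.7 = 424 MPa (compressive).

424 MPa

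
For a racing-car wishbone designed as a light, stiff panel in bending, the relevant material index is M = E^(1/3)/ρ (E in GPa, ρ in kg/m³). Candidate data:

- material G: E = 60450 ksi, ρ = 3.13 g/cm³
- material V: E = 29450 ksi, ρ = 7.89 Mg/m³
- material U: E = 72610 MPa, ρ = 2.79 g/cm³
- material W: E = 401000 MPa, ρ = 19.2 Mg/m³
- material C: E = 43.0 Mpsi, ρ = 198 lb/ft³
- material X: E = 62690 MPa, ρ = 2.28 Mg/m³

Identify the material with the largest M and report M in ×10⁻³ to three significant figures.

Normalizing units and computing the index:
  material G: E = 416.8 GPa, ρ = 3130 kg/m³
  material V: E = 203.1 GPa, ρ = 7890 kg/m³
  material U: E = 72.61 GPa, ρ = 2790 kg/m³
  material W: E = 401.0 GPa, ρ = 19200 kg/m³
  material C: E = 296.5 GPa, ρ = 3172 kg/m³
  material X: E = 62.69 GPa, ρ = 2280 kg/m³
  material G: M = 2.39×10⁻³
  material C: M = 2.10×10⁻³
  material X: M = 1.74×10⁻³
  material U: M = 1.50×10⁻³
  material V: M = 0.745×10⁻³
  material W: M = 0.384×10⁻³
Material G ranks first.

material G, M = 2.39×10⁻³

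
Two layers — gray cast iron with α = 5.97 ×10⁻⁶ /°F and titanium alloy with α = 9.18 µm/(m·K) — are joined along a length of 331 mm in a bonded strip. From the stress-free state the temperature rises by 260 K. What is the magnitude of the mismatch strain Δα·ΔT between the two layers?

4.07×10⁻⁴

gray cast iron: α = 5.97×10⁻⁶/°F × 9/5 = 10.7×10⁻⁶/K.
Δα = |10.7 − 9.18|×10⁻⁶/K = 1.57×10⁻⁶/K.
Mismatch strain = Δα·ΔT = 1.57×10⁻⁶ × 260.0 = 4.07×10⁻⁴.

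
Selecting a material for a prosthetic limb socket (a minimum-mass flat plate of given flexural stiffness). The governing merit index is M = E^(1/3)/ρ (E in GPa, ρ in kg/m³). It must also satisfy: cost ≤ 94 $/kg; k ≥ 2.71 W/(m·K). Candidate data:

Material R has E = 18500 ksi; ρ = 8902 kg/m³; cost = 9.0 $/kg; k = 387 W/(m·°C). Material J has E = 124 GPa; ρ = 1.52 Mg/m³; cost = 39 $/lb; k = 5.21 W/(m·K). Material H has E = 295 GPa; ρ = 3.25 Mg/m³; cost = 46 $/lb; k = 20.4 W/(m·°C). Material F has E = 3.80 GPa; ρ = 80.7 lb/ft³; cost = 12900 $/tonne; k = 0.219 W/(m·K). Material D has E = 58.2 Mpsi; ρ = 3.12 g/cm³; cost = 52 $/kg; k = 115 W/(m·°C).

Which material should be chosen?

material J

Screen on constraints: cost ≤ 94 $/kg; k ≥ 2.71 W/(m·K). Survivors: material R, material J, material D.
Convert each candidate to consistent units, then evaluate M:
  material R: E = 127.6 GPa, ρ = 8902 kg/m³
  material J: E = 124.0 GPa, ρ = 1520 kg/m³
  material D: E = 401.3 GPa, ρ = 3120 kg/m³
  material J: M = 3.28×10⁻³
  material D: M = 2.36×10⁻³
  material R: M = 0.565×10⁻³
Material J ranks first.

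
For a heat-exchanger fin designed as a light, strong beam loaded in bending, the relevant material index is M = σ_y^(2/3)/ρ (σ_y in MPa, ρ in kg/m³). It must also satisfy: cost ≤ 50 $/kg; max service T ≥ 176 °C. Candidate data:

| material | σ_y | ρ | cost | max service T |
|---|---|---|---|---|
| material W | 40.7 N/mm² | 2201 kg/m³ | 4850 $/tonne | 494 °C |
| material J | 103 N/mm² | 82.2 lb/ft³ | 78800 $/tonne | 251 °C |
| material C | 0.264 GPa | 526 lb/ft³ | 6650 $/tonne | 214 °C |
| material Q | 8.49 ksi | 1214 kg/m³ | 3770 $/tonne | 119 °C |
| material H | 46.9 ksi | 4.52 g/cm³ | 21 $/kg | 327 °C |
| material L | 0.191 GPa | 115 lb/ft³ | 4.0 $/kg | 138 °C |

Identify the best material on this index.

Screen on constraints: cost ≤ 50 $/kg; max service T ≥ 176 °C. Survivors: material W, material C, material H.
In SI units:
  material W: σ_y = 40.70 MPa, ρ = 2201 kg/m³
  material C: σ_y = 264.0 MPa, ρ = 8426 kg/m³
  material H: σ_y = 323.4 MPa, ρ = 4520 kg/m³
  material H: M = 10.4×10⁻³
  material W: M = 5.38×10⁻³
  material C: M = 4.88×10⁻³
Material H has the largest M.

material H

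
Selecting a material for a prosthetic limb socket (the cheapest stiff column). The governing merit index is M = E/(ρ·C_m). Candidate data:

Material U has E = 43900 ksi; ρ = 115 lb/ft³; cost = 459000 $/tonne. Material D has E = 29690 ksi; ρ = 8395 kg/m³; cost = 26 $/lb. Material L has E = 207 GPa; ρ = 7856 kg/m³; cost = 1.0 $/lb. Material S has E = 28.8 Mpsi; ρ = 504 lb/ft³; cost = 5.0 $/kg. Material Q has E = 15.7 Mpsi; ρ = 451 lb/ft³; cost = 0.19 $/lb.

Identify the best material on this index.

Putting every candidate on a common basis:
  material U: E = 302.7 GPa, ρ = 1842 kg/m³, cost = 459.0 $/kg
  material D: E = 204.7 GPa, ρ = 8395 kg/m³, cost = 57.32 $/kg
  material L: E = 207.0 GPa, ρ = 7856 kg/m³, cost = 2.205 $/kg
  material S: E = 198.6 GPa, ρ = 8073 kg/m³, cost = 5.000 $/kg
  material Q: E = 108.2 GPa, ρ = 7224 kg/m³, cost = 0.4189 $/kg
  material Q: M = 35.8 MN·m per $
  material L: M = 12.0 MN·m per $
  material S: M = 4.92 MN·m per $
  material D: M = 0.425 MN·m per $
  material U: M = 0.358 MN·m per $
Material Q ranks first.

material Q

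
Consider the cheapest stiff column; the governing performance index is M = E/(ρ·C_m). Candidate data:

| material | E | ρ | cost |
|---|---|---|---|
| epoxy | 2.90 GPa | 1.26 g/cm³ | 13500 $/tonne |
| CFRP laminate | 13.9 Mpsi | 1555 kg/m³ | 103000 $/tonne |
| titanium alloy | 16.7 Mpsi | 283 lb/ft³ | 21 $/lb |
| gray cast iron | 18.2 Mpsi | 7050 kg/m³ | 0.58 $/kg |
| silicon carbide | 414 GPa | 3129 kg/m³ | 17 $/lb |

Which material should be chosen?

gray cast iron

After converting to SI:
  epoxy: E = 2.900 GPa, ρ = 1260 kg/m³, cost = 13.50 $/kg
  CFRP laminate: E = 95.84 GPa, ρ = 1555 kg/m³, cost = 103.0 $/kg
  titanium alloy: E = 115.1 GPa, ρ = 4533 kg/m³, cost = 46.30 $/kg
  gray cast iron: E = 125.5 GPa, ρ = 7050 kg/m³, cost = 0.5800 $/kg
  silicon carbide: E = 414.0 GPa, ρ = 3129 kg/m³, cost = 37.48 $/kg
  gray cast iron: M = 30.7 MN·m per $
  silicon carbide: M = 3.53 MN·m per $
  CFRP laminate: M = 0.598 MN·m per $
  titanium alloy: M = 0.549 MN·m per $
  epoxy: M = 0.170 MN·m per $
Highest index: gray cast iron.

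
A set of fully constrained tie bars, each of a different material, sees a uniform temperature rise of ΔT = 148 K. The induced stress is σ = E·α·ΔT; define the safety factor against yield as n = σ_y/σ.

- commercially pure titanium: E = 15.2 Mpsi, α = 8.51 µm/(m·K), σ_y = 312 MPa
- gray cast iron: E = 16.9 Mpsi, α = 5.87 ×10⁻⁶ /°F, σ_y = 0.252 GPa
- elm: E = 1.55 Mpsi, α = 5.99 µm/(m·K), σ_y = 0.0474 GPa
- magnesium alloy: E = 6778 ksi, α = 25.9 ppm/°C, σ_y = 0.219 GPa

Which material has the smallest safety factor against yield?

With everything in SI (GPa, ×10⁻⁶/K, MPa):
  commercially pure titanium: E = 104.8, α = 8.51, σ_y = 312.0 → σ = 132 MPa, n = 2.36
  gray cast iron: E = 116.5, α = 10.6, σ_y = 252.0 → σ = 182 MPa, n = 1.38
  elm: E = 10.69, α = 5.99, σ_y = 47.40 → σ = 9.47 MPa, n = 5.00
  magnesium alloy: E = 46.73, α = 25.9, σ_y = 219.0 → σ = 179 MPa, n = 1.22
The minimum is magnesium alloy at n = 1.22.

magnesium alloy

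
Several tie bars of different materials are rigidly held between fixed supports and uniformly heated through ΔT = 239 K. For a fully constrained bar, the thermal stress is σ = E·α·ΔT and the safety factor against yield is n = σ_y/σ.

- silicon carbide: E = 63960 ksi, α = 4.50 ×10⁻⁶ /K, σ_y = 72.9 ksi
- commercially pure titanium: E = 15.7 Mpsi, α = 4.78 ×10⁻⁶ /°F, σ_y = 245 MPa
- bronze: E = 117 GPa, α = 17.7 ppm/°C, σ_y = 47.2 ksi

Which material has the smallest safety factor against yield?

bronze

With everything in SI (GPa, ×10⁻⁶/K, MPa):
  silicon carbide: E = 441.0, α = 4.50, σ_y = 502.6 → σ = 474 MPa, n = 1.06
  commercially pure titanium: E = 108.2, α = 8.60, σ_y = 245.0 → σ = 223 MPa, n = 1.10
  bronze: E = 117.0, α = 17.7, σ_y = 325.4 → σ = 495 MPa, n = 0.658
The minimum is bronze at n = 0.658.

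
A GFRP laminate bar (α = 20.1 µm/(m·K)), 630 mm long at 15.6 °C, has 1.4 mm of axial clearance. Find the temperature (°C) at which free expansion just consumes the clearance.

α·L₀·ΔT = 1.4 mm ⇒ ΔT = 1.4 / (20.1×10⁻⁶ × 630.0) = 110.6 K.
T = 15.6 + 110.6 = 126.2 °C.

126 °C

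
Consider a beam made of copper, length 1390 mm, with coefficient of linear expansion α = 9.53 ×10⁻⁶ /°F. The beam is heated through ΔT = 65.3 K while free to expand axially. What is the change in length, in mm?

Convert α: 9.53×10⁻⁶/°F × (9/5) = 17.2×10⁻⁶/K.
ΔL = α·L₀·ΔT = 17.2×10⁻⁶ × 1390 mm × 65.30 K = 1.56 mm.

1.56 mm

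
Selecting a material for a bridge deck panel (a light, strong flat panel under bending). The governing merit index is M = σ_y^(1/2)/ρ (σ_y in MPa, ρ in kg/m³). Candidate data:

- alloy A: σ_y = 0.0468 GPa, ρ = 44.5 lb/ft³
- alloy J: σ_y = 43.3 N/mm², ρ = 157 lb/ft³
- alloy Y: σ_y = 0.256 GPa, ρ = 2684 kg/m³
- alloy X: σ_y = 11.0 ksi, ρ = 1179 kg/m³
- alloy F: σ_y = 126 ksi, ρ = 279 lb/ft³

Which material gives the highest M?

alloy A

After converting to SI:
  alloy A: σ_y = 46.80 MPa, ρ = 712.8 kg/m³
  alloy J: σ_y = 43.30 MPa, ρ = 2515 kg/m³
  alloy Y: σ_y = 256.0 MPa, ρ = 2684 kg/m³
  alloy X: σ_y = 75.84 MPa, ρ = 1179 kg/m³
  alloy F: σ_y = 868.7 MPa, ρ = 4469 kg/m³
  alloy A: M = 9.60×10⁻³
  alloy X: M = 7.39×10⁻³
  alloy F: M = 6.60×10⁻³
  alloy Y: M = 5.96×10⁻³
  alloy J: M = 2.62×10⁻³
Alloy A has the largest M.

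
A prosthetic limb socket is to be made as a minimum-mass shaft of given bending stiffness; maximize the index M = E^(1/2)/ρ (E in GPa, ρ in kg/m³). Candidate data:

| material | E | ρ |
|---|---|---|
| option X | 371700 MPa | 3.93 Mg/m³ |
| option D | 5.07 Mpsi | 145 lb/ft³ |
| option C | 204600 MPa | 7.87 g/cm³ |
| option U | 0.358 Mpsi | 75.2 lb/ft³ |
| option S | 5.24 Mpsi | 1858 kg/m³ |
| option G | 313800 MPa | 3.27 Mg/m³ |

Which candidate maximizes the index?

option G

Normalizing units and computing the index:
  option X: E = 371.7 GPa, ρ = 3930 kg/m³
  option D: E = 34.96 GPa, ρ = 2323 kg/m³
  option C: E = 204.6 GPa, ρ = 7870 kg/m³
  option U: E = 2.468 GPa, ρ = 1205 kg/m³
  option S: E = 36.13 GPa, ρ = 1858 kg/m³
  option G: E = 313.8 GPa, ρ = 3270 kg/m³
  option G: M = 5.42×10⁻³
  option X: M = 4.91×10⁻³
  option S: M = 3.24×10⁻³
  option D: M = 2.55×10⁻³
  option C: M = 1.82×10⁻³
  option U: M = 1.30×10⁻³
Highest index: option G.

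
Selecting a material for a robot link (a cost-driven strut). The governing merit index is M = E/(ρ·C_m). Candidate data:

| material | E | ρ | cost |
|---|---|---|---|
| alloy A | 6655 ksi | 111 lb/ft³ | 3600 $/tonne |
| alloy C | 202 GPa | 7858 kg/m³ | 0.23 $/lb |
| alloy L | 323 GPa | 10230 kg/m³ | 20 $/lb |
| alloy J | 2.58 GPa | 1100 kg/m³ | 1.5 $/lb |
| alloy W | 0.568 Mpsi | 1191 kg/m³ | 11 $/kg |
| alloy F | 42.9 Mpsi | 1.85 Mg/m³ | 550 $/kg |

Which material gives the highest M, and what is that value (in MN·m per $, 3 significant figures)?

Convert each candidate to consistent units, then evaluate M:
  alloy A: E = 45.88 GPa, ρ = 1778 kg/m³, cost = 3.600 $/kg
  alloy C: E = 202.0 GPa, ρ = 7858 kg/m³, cost = 0.5071 $/kg
  alloy L: E = 323.0 GPa, ρ = 10230 kg/m³, cost = 44.09 $/kg
  alloy J: E = 2.580 GPa, ρ = 1100 kg/m³, cost = 3.307 $/kg
  alloy W: E = 3.916 GPa, ρ = 1191 kg/m³, cost = 11.00 $/kg
  alloy F: E = 295.8 GPa, ρ = 1850 kg/m³, cost = 550.0 $/kg
  alloy C: M = 50.7 MN·m per $
  alloy A: M = 7.17 MN·m per $
  alloy L: M = 0.716 MN·m per $
  alloy J: M = 0.709 MN·m per $
  alloy W: M = 0.299 MN·m per $
  alloy F: M = 0.291 MN·m per $
Alloy C ranks first.

alloy C, M = 50.7 MN·m per $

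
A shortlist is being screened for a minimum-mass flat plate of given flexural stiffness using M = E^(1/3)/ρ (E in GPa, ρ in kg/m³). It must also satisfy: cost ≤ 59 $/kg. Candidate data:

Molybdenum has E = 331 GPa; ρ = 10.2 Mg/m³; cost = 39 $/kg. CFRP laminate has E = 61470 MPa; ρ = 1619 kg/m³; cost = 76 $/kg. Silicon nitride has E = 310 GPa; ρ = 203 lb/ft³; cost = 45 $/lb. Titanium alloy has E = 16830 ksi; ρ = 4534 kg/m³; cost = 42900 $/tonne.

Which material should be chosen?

Screen on constraints: cost ≤ 59 $/kg. Survivors: molybdenum, titanium alloy.
After converting to SI:
  molybdenum: E = 331.0 GPa, ρ = 10200 kg/m³
  titanium alloy: E = 116.0 GPa, ρ = 4534 kg/m³
  titanium alloy: M = 1.08×10⁻³
  molybdenum: M = 0.678×10⁻³
The maximum is for titanium alloy.

titanium alloy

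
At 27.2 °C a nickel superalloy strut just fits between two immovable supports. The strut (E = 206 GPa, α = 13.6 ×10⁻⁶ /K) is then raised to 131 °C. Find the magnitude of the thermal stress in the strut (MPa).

291 MPa

ΔT = 103.8 K. Constrained thermal stress σ = E·α·ΔT = 206.0×10³ MPa × 13.6×10⁻⁶ × 103.8 = 291 MPa (compressive).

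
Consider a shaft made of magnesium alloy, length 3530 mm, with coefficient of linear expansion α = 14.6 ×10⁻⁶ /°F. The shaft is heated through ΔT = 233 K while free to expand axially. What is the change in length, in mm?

Convert α: 14.6×10⁻⁶/°F × (9/5) = 26.3×10⁻⁶/K.
ΔL = α·L₀·ΔT = 26.3×10⁻⁶ × 3530 mm × 233.0 K = 21.6 mm.

21.6 mm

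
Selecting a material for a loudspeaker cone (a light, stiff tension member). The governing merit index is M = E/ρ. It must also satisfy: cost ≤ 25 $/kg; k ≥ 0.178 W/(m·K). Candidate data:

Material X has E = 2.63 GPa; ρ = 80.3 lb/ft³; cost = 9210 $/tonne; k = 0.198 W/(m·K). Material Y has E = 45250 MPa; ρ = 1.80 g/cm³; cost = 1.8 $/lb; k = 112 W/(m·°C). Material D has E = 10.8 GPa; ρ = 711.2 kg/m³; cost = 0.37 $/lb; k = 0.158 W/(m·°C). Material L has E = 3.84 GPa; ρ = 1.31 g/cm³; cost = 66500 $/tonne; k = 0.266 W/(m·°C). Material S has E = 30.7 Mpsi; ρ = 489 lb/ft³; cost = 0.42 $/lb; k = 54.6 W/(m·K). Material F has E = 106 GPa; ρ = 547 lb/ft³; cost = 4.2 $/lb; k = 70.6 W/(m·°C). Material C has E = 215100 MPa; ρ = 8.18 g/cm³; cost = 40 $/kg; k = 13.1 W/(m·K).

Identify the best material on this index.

material S

Screen on constraints: cost ≤ 25 $/kg; k ≥ 0.178 W/(m·K). Survivors: material X, material Y, material S, material F.
Normalizing units and computing the index:
  material X: E = 2.630 GPa, ρ = 1286 kg/m³
  material Y: E = 45.25 GPa, ρ = 1800 kg/m³
  material S: E = 211.7 GPa, ρ = 7833 kg/m³
  material F: E = 106.0 GPa, ρ = 8762 kg/m³
  material S: M = 27.0 MN·m/kg
  material Y: M = 25.1 MN·m/kg
  material F: M = 12.1 MN·m/kg
  material X: M = 2.04 MN·m/kg
Material S has the largest M.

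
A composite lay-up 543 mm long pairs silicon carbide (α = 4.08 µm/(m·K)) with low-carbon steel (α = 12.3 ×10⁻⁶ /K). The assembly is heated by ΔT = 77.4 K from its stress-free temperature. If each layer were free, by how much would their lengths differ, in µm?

345 µm

Δα = |4.08 − 12.3|×10⁻⁶/K = 8.22×10⁻⁶/K.
ΔL_mismatch = Δα·L·ΔT = 8.22×10⁻⁶ × 543.0 mm × 77.4 K = 345 µm.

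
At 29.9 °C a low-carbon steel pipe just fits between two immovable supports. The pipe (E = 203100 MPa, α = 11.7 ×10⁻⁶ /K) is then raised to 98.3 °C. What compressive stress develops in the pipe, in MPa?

E = 203100 MPa = 203.1 GPa.
ΔT = 68.40 K. Constrained thermal stress σ = E·α·ΔT = 203.1×10³ MPa × 11.7×10⁻⁶ × 68.40 = 163 MPa (compressive).

163 MPa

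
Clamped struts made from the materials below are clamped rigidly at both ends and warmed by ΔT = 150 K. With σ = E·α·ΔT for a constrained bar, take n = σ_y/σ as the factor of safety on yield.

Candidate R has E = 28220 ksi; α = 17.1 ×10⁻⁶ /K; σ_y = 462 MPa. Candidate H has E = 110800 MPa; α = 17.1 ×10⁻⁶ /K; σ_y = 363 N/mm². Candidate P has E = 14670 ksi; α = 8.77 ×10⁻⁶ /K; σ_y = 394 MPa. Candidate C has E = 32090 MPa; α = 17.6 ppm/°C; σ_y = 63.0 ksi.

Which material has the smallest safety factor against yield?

Per material, after unit conversion:
  candidate R: E = 194.6, α = 17.1, σ_y = 462.0 → σ = 499 MPa, n = 0.926
  candidate H: E = 110.8, α = 17.1, σ_y = 363.0 → σ = 284 MPa, n = 1.28
  candidate P: E = 101.1, α = 8.77, σ_y = 394.0 → σ = 133 MPa, n = 2.96
  candidate C: E = 32.09, α = 17.6, σ_y = 434.4 → σ = 84.7 MPa, n = 5.13
Candidate R has the lowest safety factor, n = 0.926.

candidate R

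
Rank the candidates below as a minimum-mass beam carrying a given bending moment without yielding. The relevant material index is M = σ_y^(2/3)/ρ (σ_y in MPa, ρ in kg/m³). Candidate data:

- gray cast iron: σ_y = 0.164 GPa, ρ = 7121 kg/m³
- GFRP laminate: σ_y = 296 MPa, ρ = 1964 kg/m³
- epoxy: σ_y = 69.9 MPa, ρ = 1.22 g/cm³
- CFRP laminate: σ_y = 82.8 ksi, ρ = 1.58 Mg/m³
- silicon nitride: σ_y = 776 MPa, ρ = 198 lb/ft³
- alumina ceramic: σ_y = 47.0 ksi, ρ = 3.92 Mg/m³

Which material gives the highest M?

Putting every candidate on a common basis:
  gray cast iron: σ_y = 164.0 MPa, ρ = 7121 kg/m³
  GFRP laminate: σ_y = 296.0 MPa, ρ = 1964 kg/m³
  epoxy: σ_y = 69.90 MPa, ρ = 1220 kg/m³
  CFRP laminate: σ_y = 570.9 MPa, ρ = 1580 kg/m³
  silicon nitride: σ_y = 776.0 MPa, ρ = 3172 kg/m³
  alumina ceramic: σ_y = 324.1 MPa, ρ = 3920 kg/m³
  CFRP laminate: M = 43.6×10⁻³
  silicon nitride: M = 26.6×10⁻³
  GFRP laminate: M = 22.6×10⁻³
  epoxy: M = 13.9×10⁻³
  alumina ceramic: M = 12.0×10⁻³
  gray cast iron: M = 4.21×10⁻³
CFRP laminate has the largest M.

CFRP laminate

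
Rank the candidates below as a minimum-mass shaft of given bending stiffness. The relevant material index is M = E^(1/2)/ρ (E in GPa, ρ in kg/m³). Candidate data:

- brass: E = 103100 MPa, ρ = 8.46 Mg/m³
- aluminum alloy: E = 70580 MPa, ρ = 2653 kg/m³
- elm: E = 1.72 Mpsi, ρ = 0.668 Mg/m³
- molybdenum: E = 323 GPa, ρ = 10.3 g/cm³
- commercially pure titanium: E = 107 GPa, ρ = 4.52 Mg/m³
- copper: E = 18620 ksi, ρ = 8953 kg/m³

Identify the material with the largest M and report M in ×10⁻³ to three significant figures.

elm, M = 5.16×10⁻³

Putting every candidate on a common basis:
  brass: E = 103.1 GPa, ρ = 8460 kg/m³
  aluminum alloy: E = 70.58 GPa, ρ = 2653 kg/m³
  elm: E = 11.86 GPa, ρ = 668.0 kg/m³
  molybdenum: E = 323.0 GPa, ρ = 10300 kg/m³
  commercially pure titanium: E = 107.0 GPa, ρ = 4520 kg/m³
  copper: E = 128.4 GPa, ρ = 8953 kg/m³
  elm: M = 5.16×10⁻³
  aluminum alloy: M = 3.17×10⁻³
  commercially pure titanium: M = 2.29×10⁻³
  molybdenum: M = 1.74×10⁻³
  copper: M = 1.27×10⁻³
  brass: M = 1.20×10⁻³
The maximum is for elm.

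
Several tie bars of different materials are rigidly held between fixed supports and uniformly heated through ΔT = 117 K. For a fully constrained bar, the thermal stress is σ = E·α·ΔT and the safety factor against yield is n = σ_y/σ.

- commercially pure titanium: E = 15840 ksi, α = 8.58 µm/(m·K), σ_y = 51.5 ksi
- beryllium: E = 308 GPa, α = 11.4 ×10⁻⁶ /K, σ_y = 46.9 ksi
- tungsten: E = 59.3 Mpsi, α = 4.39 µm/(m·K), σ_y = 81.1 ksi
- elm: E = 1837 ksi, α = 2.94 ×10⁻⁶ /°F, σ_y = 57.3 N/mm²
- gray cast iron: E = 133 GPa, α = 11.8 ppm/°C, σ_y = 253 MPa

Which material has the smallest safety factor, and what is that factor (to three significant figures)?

With everything in SI (GPa, ×10⁻⁶/K, MPa):
  commercially pure titanium: E = 109.2, α = 8.58, σ_y = 355.1 → σ = 110 MPa, n = 3.24
  beryllium: E = 308.0, α = 11.4, σ_y = 323.4 → σ = 411 MPa, n = 0.787
  tungsten: E = 408.9, α = 4.39, σ_y = 559.2 → σ = 210 MPa, n = 2.66
  elm: E = 12.67, α = 5.29, σ_y = 57.30 → σ = 7.84 MPa, n = 7.31
  gray cast iron: E = 133.0, α = 11.8, σ_y = 253.0 → σ = 184 MPa, n = 1.38
The minimum is beryllium at n = 0.787.

beryllium, n = 0.787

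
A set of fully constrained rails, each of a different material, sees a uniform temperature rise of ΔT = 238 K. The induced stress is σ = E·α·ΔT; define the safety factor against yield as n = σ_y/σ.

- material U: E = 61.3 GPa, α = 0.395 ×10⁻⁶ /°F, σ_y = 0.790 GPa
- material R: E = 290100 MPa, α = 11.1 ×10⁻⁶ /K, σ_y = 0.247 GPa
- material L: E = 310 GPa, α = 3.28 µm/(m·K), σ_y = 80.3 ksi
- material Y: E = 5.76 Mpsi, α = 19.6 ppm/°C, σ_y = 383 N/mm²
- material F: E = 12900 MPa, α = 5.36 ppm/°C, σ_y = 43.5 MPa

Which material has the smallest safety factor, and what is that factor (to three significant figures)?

With everything in SI (GPa, ×10⁻⁶/K, MPa):
  material U: E = 61.30, α = 0.711, σ_y = 790.0 → σ = 10.4 MPa, n = 76.2
  material R: E = 290.1, α = 11.1, σ_y = 247.0 → σ = 766 MPa, n = 0.322
  material L: E = 310.0, α = 3.28, σ_y = 553.6 → σ = 242 MPa, n = 2.29
  material Y: E = 39.71, α = 19.6, σ_y = 383.0 → σ = 185 MPa, n = 2.07
  material F: E = 12.90, α = 5.36, σ_y = 43.50 → σ = 16.5 MPa, n = 2.64
Smallest n: material R with n = 0.322.

material R, n = 0.322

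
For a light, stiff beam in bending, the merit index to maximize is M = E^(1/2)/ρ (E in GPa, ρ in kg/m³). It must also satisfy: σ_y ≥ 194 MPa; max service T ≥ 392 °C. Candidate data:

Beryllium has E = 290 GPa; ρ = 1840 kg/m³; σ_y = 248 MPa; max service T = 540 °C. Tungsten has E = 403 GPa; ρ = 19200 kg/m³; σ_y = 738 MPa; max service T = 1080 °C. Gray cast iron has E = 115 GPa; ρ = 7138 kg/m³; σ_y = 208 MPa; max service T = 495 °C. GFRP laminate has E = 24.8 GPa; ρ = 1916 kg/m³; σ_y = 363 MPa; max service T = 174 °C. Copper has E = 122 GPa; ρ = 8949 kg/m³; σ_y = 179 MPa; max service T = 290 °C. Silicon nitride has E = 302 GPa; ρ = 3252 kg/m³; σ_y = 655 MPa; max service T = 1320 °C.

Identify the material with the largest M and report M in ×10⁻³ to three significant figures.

beryllium, M = 9.26×10⁻³

Screen on constraints: σ_y ≥ 194 MPa; max service T ≥ 392 °C. Survivors: beryllium, tungsten, gray cast iron, silicon nitride.
Computing M directly (units already consistent):
  beryllium: M = 9.26×10⁻³
  silicon nitride: M = 5.34×10⁻³
  gray cast iron: M = 1.50×10⁻³
  tungsten: M = 1.05×10⁻³
Beryllium ranks first.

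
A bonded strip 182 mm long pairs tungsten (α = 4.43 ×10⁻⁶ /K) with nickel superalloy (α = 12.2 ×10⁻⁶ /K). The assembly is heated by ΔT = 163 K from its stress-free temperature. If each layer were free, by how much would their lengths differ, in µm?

Δα = |4.43 − 12.2|×10⁻⁶/K = 7.77×10⁻⁶/K.
ΔL_mismatch = Δα·L·ΔT = 7.77×10⁻⁶ × 182.0 mm × 163.0 K = 231 µm.

231 µm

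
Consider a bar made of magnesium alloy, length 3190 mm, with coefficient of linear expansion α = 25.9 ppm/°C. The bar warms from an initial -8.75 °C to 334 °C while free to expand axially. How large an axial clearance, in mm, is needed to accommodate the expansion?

ΔT = 334 − (-8.75) = 342.8 K.
ΔL = α·L₀·ΔT = 25.9×10⁻⁶ × 3190 mm × 342.8 K = 28.3 mm.

28.3 mm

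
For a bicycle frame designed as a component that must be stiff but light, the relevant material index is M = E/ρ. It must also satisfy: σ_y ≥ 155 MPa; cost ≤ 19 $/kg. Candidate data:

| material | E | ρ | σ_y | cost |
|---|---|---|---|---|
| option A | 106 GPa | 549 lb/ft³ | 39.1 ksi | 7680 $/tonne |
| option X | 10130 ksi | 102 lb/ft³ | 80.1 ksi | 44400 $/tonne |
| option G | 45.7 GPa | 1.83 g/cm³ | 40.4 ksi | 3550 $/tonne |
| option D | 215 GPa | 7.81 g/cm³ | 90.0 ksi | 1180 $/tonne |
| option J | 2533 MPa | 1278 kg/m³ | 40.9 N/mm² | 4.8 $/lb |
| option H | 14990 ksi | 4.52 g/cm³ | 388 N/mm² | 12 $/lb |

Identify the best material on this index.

option D

Screen on constraints: σ_y ≥ 155 MPa; cost ≤ 19 $/kg. Survivors: option A, option G, option D.
Normalizing units and computing the index:
  option A: E = 106.0 GPa, ρ = 8794 kg/m³
  option G: E = 45.70 GPa, ρ = 1830 kg/m³
  option D: E = 215.0 GPa, ρ = 7810 kg/m³
  option D: M = 27.5 MN·m/kg
  option G: M = 25.0 MN·m/kg
  option A: M = 12.1 MN·m/kg
Highest index: option D.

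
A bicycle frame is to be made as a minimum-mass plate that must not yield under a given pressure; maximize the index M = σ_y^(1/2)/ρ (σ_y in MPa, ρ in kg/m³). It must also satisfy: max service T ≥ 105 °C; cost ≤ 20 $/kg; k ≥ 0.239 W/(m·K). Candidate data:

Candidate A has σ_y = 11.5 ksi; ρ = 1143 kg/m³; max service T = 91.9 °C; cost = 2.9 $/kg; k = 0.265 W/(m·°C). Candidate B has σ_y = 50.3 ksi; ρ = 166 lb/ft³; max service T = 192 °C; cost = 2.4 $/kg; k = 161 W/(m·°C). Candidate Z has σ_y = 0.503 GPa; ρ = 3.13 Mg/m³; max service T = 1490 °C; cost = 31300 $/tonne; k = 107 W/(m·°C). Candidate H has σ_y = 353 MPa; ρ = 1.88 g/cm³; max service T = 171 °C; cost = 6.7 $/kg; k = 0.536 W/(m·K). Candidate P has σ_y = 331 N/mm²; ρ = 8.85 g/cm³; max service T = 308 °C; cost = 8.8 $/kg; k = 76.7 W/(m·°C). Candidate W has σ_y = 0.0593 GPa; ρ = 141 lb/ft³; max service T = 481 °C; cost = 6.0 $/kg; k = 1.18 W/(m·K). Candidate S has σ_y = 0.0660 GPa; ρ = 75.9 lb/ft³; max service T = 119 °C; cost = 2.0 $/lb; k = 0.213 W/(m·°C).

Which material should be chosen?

candidate H

Screen on constraints: max service T ≥ 105 °C; cost ≤ 20 $/kg; k ≥ 0.239 W/(m·K). Survivors: candidate B, candidate H, candidate P, candidate W.
After converting to SI:
  candidate B: σ_y = 346.8 MPa, ρ = 2659 kg/m³
  candidate H: σ_y = 353.0 MPa, ρ = 1880 kg/m³
  candidate P: σ_y = 331.0 MPa, ρ = 8850 kg/m³
  candidate W: σ_y = 59.30 MPa, ρ = 2259 kg/m³
  candidate H: M = 9.99×10⁻³
  candidate B: M = 7.00×10⁻³
  candidate W: M = 3.41×10⁻³
  candidate P: M = 2.06×10⁻³
The maximum is for candidate H.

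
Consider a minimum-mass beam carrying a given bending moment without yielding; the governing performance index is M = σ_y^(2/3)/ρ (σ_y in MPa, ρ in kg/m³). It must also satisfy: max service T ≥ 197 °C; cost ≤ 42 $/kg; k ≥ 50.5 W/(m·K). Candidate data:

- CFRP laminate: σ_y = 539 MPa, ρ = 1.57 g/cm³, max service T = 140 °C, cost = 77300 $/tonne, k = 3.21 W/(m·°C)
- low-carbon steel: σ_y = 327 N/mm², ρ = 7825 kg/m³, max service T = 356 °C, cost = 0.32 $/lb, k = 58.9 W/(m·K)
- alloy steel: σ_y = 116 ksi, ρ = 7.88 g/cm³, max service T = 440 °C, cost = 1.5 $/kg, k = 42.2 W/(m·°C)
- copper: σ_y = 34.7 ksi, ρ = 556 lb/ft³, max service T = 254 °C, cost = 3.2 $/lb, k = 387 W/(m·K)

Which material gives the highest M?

Screen on constraints: max service T ≥ 197 °C; cost ≤ 42 $/kg; k ≥ 50.5 W/(m·K). Survivors: low-carbon steel, copper.
After converting to SI:
  low-carbon steel: σ_y = 327.0 MPa, ρ = 7825 kg/m³
  copper: σ_y = 239.2 MPa, ρ = 8906 kg/m³
  low-carbon steel: M = 6.07×10⁻³
  copper: M = 4.33×10⁻³
Low-carbon steel ranks first.

low-carbon steel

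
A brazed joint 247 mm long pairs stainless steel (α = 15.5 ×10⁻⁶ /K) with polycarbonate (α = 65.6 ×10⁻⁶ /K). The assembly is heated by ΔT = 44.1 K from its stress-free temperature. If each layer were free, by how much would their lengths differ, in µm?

546 µm

Δα = |15.5 − 65.6|×10⁻⁶/K = 50.1×10⁻⁶/K.
ΔL_mismatch = Δα·L·ΔT = 50.1×10⁻⁶ × 247.0 mm × 44.1 K = 546 µm.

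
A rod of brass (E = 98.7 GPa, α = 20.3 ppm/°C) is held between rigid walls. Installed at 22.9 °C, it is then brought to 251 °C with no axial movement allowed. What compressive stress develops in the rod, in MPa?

ΔT = 228.1 K. Constrained thermal stress σ = E·α·ΔT = 98.70×10³ MPa × 20.3×10⁻⁶ × 228.1 = 457 MPa (compressive).

457 MPa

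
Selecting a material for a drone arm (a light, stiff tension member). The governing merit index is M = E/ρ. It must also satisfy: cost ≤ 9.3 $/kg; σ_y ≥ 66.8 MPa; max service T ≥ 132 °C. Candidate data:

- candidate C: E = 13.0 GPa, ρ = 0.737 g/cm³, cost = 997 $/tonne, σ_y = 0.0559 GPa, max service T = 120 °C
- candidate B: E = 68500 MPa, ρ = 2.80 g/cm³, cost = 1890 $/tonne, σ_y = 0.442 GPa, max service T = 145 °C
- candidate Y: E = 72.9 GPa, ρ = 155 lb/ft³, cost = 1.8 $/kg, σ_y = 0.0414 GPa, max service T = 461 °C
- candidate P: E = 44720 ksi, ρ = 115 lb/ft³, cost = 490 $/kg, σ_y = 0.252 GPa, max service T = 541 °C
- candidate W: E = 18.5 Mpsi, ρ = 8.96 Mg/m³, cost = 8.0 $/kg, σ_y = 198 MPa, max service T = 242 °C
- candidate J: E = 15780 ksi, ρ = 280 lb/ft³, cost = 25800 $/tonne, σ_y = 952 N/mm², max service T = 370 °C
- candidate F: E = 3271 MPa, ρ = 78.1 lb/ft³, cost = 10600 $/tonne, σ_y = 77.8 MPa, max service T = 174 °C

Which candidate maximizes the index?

Screen on constraints: cost ≤ 9.3 $/kg; σ_y ≥ 66.8 MPa; max service T ≥ 132 °C. Survivors: candidate B, candidate W.
In SI units:
  candidate B: E = 68.50 GPa, ρ = 2800 kg/m³
  candidate W: E = 127.6 GPa, ρ = 8960 kg/m³
  candidate B: M = 24.5 MN·m/kg
  candidate W: M = 14.2 MN·m/kg
The maximum is for candidate B.

candidate B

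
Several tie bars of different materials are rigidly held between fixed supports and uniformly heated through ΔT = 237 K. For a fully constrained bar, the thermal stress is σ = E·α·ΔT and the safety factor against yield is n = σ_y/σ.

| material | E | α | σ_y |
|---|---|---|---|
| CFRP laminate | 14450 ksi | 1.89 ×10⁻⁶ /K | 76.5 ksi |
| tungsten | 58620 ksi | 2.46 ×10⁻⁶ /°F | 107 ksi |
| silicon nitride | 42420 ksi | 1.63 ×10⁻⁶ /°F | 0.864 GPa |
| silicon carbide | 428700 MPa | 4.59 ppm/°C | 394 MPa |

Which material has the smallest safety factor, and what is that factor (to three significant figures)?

Converting E to GPa, α to ×10⁻⁶/K, σ_y to MPa, then σ and n for each:
  CFRP laminate: E = 99.63, α = 1.89, σ_y = 527.4 → σ = 44.6 MPa, n = 11.8
  tungsten: E = 404.2, α = 4.43, σ_y = 737.7 → σ = 424 MPa, n = 1.74
  silicon nitride: E = 292.5, α = 2.93, σ_y = 864.0 → σ = 203 MPa, n = 4.25
  silicon carbide: E = 428.7, α = 4.59, σ_y = 394.0 → σ = 466 MPa, n = 0.845
Silicon carbide has the lowest safety factor, n = 0.845.

silicon carbide, n = 0.845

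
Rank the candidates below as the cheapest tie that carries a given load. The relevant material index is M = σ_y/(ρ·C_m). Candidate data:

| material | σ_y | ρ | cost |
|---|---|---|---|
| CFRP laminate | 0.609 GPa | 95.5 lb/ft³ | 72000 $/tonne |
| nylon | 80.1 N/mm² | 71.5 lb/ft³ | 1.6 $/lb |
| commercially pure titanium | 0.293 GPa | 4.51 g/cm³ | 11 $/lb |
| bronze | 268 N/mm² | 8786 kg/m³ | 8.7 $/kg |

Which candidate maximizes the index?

After converting to SI:
  CFRP laminate: σ_y = 609.0 MPa, ρ = 1530 kg/m³, cost = 72.00 $/kg
  nylon: σ_y = 80.10 MPa, ρ = 1145 kg/m³, cost = 3.527 $/kg
  commercially pure titanium: σ_y = 293.0 MPa, ρ = 4510 kg/m³, cost = 24.25 $/kg
  bronze: σ_y = 268.0 MPa, ρ = 8786 kg/m³, cost = 8.700 $/kg
  nylon: M = 19.8 kN·m per $
  CFRP laminate: M = 5.53 kN·m per $
  bronze: M = 3.51 kN·m per $
  commercially pure titanium: M = 2.68 kN·m per $
Nylon ranks first.

nylon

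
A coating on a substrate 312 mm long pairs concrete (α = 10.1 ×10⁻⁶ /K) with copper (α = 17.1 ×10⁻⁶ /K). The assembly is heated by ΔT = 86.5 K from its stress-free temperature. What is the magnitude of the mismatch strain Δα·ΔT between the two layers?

Δα = |10.1 − 17.1|×10⁻⁶/K = 7.00×10⁻⁶/K.
Mismatch strain = Δα·ΔT = 7.00×10⁻⁶ × 86.5 = 6.06×10⁻⁴.

6.06×10⁻⁴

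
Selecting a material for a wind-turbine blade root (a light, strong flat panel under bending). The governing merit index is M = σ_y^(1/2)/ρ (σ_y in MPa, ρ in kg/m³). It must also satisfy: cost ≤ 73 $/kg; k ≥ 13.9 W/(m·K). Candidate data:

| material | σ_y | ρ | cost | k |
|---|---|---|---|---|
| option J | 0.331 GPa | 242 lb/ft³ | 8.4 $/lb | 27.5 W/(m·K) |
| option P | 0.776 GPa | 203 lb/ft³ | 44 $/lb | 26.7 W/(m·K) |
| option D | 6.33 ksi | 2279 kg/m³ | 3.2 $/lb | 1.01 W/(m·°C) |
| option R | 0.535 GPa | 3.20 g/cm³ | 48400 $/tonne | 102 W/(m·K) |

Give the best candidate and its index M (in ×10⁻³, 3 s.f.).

option R, M = 7.23×10⁻³

Screen on constraints: cost ≤ 73 $/kg; k ≥ 13.9 W/(m·K). Survivors: option J, option R.
Normalizing units and computing the index:
  option J: σ_y = 331.0 MPa, ρ = 3876 kg/m³
  option R: σ_y = 535.0 MPa, ρ = 3200 kg/m³
  option R: M = 7.23×10⁻³
  option J: M = 4.69×10⁻³
Option R ranks first.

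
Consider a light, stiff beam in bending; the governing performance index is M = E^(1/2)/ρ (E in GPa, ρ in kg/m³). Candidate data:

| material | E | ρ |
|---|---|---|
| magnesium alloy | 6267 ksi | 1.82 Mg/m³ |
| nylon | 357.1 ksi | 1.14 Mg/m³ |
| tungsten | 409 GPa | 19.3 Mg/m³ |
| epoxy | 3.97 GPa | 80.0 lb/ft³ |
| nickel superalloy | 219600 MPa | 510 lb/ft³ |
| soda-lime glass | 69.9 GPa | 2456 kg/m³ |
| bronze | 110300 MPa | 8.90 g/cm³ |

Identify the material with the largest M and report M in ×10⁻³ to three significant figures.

magnesium alloy, M = 3.61×10⁻³

Convert each candidate to consistent units, then evaluate M:
  magnesium alloy: E = 43.21 GPa, ρ = 1820 kg/m³
  nylon: E = 2.462 GPa, ρ = 1140 kg/m³
  tungsten: E = 409.0 GPa, ρ = 19300 kg/m³
  epoxy: E = 3.970 GPa, ρ = 1281 kg/m³
  nickel superalloy: E = 219.6 GPa, ρ = 8169 kg/m³
  soda-lime glass: E = 69.90 GPa, ρ = 2456 kg/m³
  bronze: E = 110.3 GPa, ρ = 8900 kg/m³
  magnesium alloy: M = 3.61×10⁻³
  soda-lime glass: M = 3.40×10⁻³
  nickel superalloy: M = 1.81×10⁻³
  epoxy: M = 1.55×10⁻³
  nylon: M = 1.38×10⁻³
  bronze: M = 1.18×10⁻³
  tungsten: M = 1.05×10⁻³
The maximum is for magnesium alloy.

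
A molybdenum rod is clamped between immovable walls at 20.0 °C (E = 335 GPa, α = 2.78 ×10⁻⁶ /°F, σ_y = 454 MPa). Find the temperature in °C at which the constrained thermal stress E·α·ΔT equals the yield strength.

291 °C

α = 2.78×10⁻⁶/°F × 9/5 = 5.00×10⁻⁶/K.
E·α·ΔT = 454.0 MPa ⇒ ΔT = 454.0 / (335.0×10³ × 5.00×10⁻⁶) = 270.8 K.
T = 20.0 + 270.8 = 290.8 °C.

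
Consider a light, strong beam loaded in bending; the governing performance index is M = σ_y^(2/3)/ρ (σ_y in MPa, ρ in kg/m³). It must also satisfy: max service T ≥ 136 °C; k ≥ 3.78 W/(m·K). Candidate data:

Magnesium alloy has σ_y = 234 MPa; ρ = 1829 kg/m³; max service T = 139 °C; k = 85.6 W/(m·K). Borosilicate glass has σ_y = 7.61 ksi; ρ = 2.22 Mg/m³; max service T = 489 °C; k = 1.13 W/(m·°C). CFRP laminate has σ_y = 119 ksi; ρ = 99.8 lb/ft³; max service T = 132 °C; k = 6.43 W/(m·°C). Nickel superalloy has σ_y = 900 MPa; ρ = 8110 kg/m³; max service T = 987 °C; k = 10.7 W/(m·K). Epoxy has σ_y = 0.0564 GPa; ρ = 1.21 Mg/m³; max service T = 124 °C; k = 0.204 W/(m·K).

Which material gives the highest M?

Screen on constraints: max service T ≥ 136 °C; k ≥ 3.78 W/(m·K). Survivors: magnesium alloy, nickel superalloy.
Putting every candidate on a common basis:
  magnesium alloy: σ_y = 234.0 MPa, ρ = 1829 kg/m³
  nickel superalloy: σ_y = 900.0 MPa, ρ = 8110 kg/m³
  magnesium alloy: M = 20.8×10⁻³
  nickel superalloy: M = 11.5×10⁻³
The maximum is for magnesium alloy.

magnesium alloy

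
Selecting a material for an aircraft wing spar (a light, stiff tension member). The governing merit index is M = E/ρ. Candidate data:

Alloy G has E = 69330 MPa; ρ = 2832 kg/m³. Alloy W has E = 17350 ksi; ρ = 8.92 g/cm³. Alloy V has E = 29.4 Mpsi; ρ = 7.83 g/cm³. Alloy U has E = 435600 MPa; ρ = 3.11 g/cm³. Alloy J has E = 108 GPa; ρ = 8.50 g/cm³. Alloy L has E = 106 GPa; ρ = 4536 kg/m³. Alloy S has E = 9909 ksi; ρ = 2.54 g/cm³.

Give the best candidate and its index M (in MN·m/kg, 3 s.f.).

alloy U, M = 140 MN·m/kg

Normalizing units and computing the index:
  alloy G: E = 69.33 GPa, ρ = 2832 kg/m³
  alloy W: E = 119.6 GPa, ρ = 8920 kg/m³
  alloy V: E = 202.7 GPa, ρ = 7830 kg/m³
  alloy U: E = 435.6 GPa, ρ = 3110 kg/m³
  alloy J: E = 108.0 GPa, ρ = 8500 kg/m³
  alloy L: E = 106.0 GPa, ρ = 4536 kg/m³
  alloy S: E = 68.32 GPa, ρ = 2540 kg/m³
  alloy U: M = 140 MN·m/kg
  alloy S: M = 26.9 MN·m/kg
  alloy V: M = 25.9 MN·m/kg
  alloy G: M = 24.5 MN·m/kg
  alloy L: M = 23.4 MN·m/kg
  alloy W: M = 13.4 MN·m/kg
  alloy J: M = 12.7 MN·m/kg
Alloy U ranks first.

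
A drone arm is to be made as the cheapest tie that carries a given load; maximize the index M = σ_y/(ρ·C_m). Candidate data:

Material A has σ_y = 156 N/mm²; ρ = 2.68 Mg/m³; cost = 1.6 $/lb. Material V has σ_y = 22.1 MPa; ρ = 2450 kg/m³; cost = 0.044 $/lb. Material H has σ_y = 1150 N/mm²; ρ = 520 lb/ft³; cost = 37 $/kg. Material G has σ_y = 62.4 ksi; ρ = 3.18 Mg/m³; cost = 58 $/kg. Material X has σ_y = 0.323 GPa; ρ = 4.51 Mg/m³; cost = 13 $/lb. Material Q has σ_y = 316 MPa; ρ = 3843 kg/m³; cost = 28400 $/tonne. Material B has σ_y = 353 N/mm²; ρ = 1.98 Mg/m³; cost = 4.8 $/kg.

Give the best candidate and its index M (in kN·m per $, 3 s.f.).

Convert each candidate to consistent units, then evaluate M:
  material A: σ_y = 156.0 MPa, ρ = 2680 kg/m³, cost = 3.527 $/kg
  material V: σ_y = 22.10 MPa, ρ = 2450 kg/m³, cost = 0.09700 $/kg
  material H: σ_y = 1150 MPa, ρ = 8330 kg/m³, cost = 37.00 $/kg
  material G: σ_y = 430.2 MPa, ρ = 3180 kg/m³, cost = 58.00 $/kg
  material X: σ_y = 323.0 MPa, ρ = 4510 kg/m³, cost = 28.66 $/kg
  material Q: σ_y = 316.0 MPa, ρ = 3843 kg/m³, cost = 28.40 $/kg
  material B: σ_y = 353.0 MPa, ρ = 1980 kg/m³, cost = 4.800 $/kg
  material V: M = 93.0 kN·m per $
  material B: M = 37.1 kN·m per $
  material A: M = 16.5 kN·m per $
  material H: M = 3.73 kN·m per $
  material Q: M = 2.90 kN·m per $
  material X: M = 2.50 kN·m per $
  material G: M = 2.33 kN·m per $
Material V has the largest M.

material V, M = 93.0 kN·m per $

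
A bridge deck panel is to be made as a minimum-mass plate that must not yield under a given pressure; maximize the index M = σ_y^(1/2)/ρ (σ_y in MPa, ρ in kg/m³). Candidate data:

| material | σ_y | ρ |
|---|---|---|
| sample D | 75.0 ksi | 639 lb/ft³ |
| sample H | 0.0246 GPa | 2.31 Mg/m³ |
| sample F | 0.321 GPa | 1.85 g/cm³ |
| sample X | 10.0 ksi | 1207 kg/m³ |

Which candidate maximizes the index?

sample F

In SI units:
  sample D: σ_y = 517.1 MPa, ρ = 10240 kg/m³
  sample H: σ_y = 24.60 MPa, ρ = 2310 kg/m³
  sample F: σ_y = 321.0 MPa, ρ = 1850 kg/m³
  sample X: σ_y = 68.95 MPa, ρ = 1207 kg/m³
  sample F: M = 9.68×10⁻³
  sample X: M = 6.88×10⁻³
  sample D: M = 2.22×10⁻³
  sample H: M = 2.15×10⁻³
The maximum is for sample F.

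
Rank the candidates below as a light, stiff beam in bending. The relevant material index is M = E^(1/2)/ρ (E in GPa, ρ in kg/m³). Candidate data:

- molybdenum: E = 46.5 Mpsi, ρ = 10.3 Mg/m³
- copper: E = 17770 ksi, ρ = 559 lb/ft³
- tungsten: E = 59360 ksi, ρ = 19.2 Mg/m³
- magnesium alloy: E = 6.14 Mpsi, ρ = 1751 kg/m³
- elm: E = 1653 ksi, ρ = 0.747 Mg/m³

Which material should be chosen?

elm

Putting every candidate on a common basis:
  molybdenum: E = 320.6 GPa, ρ = 10300 kg/m³
  copper: E = 122.5 GPa, ρ = 8954 kg/m³
  tungsten: E = 409.3 GPa, ρ = 19200 kg/m³
  magnesium alloy: E = 42.33 GPa, ρ = 1751 kg/m³
  elm: E = 11.40 GPa, ρ = 747.0 kg/m³
  elm: M = 4.52×10⁻³
  magnesium alloy: M = 3.72×10⁻³
  molybdenum: M = 1.74×10⁻³
  copper: M = 1.24×10⁻³
  tungsten: M = 1.05×10⁻³
The maximum is for elm.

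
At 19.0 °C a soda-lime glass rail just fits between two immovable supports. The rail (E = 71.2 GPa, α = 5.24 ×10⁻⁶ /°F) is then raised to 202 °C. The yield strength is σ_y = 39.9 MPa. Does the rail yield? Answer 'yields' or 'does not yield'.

α = 5.24×10⁻⁶/°F × 9/5 = 9.43×10⁻⁶/K.
ΔT = 183.0 K. Constrained thermal stress σ = E·α·ΔT = 71.20×10³ MPa × 9.43×10⁻⁶ × 183.0 = 123 MPa (compressive).
Compare to σ_y = 39.9 MPa: σ ≥ σ_y, so it yields.

yields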